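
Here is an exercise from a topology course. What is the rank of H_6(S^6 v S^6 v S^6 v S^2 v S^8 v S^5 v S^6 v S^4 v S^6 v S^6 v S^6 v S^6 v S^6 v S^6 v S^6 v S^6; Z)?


For a wedge of spheres, H_k (k>0) is free on one generator per sphere of dimension k.
Spheres of dimension 6: count = 12.
b_6 = 12

12


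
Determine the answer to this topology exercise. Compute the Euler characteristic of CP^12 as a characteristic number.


For any closed oriented manifold, <e(TM),[M]> = chi(M).
chi(CP^12) = 12+1 = 13

13


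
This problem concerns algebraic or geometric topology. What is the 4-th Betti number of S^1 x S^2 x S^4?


Each S^d has Poincare polynomial 1 + t^d.
The product S^1 x S^2 x S^4 has Poincare polynomial prod(1+t^d_i).
Expanding: b_0=1, b_1=1, b_2=1, b_3=1, b_4=1, b_5=1, b_6=1, b_7=1.
b_4 = 1

1


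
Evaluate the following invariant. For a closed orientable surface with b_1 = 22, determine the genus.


For a closed orientable surface: b_1 = 2g.
22 = 2g
g = 22 / 2 = 11

11


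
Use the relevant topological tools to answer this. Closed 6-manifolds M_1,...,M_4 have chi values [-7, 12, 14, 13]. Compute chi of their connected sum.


For n-manifolds: chi(A#B) = chi(A) + chi(B) - chi(S^6).
chi(S^6) = 1 + (-1)^6 = 2.
chi(#) = (sum chi_i) - (4-1)*chi(S^6) = 32 - 3*2 = 26

26


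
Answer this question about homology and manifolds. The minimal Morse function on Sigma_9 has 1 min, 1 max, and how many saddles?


A perfect Morse function has m_k = b_k.
For Sigma_9: b_0=1, b_1=2g=18, b_2=1.
Saddles m_1 = 2g = 18

18


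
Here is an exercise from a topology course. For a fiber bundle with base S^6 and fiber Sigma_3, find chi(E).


chi(S^6) = 2 (n even), chi(Sigma_3) = 2 - 2*3 = -4.
chi(E) = 2 * (-4) = -8

-8


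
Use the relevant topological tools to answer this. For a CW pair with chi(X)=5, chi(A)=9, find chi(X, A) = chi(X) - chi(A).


Relative Euler characteristic: chi(X, A) = chi(X) - chi(A).
= 5 - (9) = -4

-4


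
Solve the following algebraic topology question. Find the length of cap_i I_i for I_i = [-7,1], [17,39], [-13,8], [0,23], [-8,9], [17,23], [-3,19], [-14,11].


Intersection = [max(a_i), min(b_i)] = [17, 1].
Since 17 > 1, the intersection is empty.
Length = 0

0


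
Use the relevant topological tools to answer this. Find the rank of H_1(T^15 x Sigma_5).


pi_1(A x B) = pi_1(A) x pi_1(B); rank of abelianization = b_1.
b_1(T^15) = 15, b_1(Sigma_5) = 2*5 = 10.
b_1(product) = 15 + 10 = 25

25


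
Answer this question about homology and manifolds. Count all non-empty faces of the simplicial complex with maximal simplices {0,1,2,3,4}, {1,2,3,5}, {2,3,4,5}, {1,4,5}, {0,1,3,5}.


Each maximal simplex on m vertices has 2^m - 1 nonempty faces.
Take the union (dedupe shared faces).
Total distinct faces = 48

48


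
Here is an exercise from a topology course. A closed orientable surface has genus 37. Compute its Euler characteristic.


For a closed orientable surface of genus g: chi = 2 - 2g.
Here g = 37.
chi = 2 - 2*37 = 2 - 74 = -72

-72


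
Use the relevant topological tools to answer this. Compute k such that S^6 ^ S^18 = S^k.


S^m ^ S^n = S^{m+n}.
k = 6 + 18 = 24

24


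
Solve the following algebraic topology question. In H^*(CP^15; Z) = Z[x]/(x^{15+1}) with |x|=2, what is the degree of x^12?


|x| = 2 in H^*(CP^n).
|x^12| = 12 * |x| = 12 * 2 = 24

24


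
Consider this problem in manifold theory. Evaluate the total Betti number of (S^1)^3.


b_k(T^3) = C(3,k), so the sum over k is sum_k C(3,k) = 2^3.
Total = 2^3 = 8

8


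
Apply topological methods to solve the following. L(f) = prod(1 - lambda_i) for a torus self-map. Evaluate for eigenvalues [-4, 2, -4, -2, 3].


For a torus self-map: L(f) = det(I - A) where A acts on H_1.
L(f) = (1--4) * (1-2) * (1--4) * (1--2) * (1-3) = 5 * -1 * 5 * 3 * -2 = 150

150


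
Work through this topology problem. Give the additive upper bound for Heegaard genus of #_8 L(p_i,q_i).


Heegaard genus satisfies g(A#B) <= g(A) + g(B).
Each lens space has g = 1.
Upper bound: 8 * 1 = 8

8


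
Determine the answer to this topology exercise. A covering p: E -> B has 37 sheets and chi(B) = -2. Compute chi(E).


For a finite covering: chi(E) = (number of sheets) * chi(B).
chi(E) = 37 * (-2) = -74

-74


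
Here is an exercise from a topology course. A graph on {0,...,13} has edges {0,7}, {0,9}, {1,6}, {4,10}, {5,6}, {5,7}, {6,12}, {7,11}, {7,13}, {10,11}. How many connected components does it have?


Run DFS/union-find over 14 vertices.
V = 14, E = 10.
Number of components = 4

4


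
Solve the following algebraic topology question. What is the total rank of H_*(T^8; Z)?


b_k(T^8) = C(8,k), so the sum over k is sum_k C(8,k) = 2^8.
Total = 2^8 = 256

256


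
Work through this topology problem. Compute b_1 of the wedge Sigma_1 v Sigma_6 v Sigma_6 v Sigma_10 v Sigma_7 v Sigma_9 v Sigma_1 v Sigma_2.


For a wedge X v Y: reduced H_k(X v Y) = H_k(X) + H_k(Y).
Each Sigma_g contributes b_1 = 2g.
b_1 = 2 + 12 + 12 + 20 + 14 + 18 + 2 + 4 = 84

84


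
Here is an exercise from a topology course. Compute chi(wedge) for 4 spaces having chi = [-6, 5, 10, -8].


chi(A v B) = chi(A) + chi(B) - 1 (one point identified).
For 4 spaces: chi = (sum chi_i) - (4 - 1).
sum = 1; chi = 1 - 3 = -2

-2


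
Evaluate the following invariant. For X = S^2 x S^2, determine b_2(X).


Each S^d has Poincare polynomial 1 + t^d.
The product S^2 x S^2 has Poincare polynomial prod(1+t^d_i).
Expanding: b_0=1, b_2=2, b_4=1.
b_2 = 2

2


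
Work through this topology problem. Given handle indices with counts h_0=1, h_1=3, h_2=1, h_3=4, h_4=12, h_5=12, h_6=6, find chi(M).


Handles of index k contribute (-1)^k to chi (same as CW cells).
chi = (1) + (-3) + (1) + (-4) + (12) + (-12) + (6) = 1

1


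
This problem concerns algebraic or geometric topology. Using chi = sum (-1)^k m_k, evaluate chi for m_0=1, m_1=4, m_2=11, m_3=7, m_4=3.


Morse theory: chi(M) = sum_k (-1)^k m_k where m_k = #(index-k critical points).
= (1) + (-4) + (11) + (-7) + (3) = 4

4


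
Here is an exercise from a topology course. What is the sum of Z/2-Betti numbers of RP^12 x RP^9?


dim H^*(RP^n; Z/2) = n+1 (one Z/2 in each degree 0..n).
Total Betti number is multiplicative.
Total = (12+1) * (9+1) = 13 * 10 = 130

130


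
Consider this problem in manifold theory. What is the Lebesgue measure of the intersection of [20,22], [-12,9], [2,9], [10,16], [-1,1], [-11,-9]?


Intersection = [max(a_i), min(b_i)] = [20, -9].
Since 20 > -9, the intersection is empty.
Length = 0

0


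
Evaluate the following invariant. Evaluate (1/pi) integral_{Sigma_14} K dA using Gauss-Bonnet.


Gauss-Bonnet: integral K dA = 2*pi*chi(M).
chi(Sigma_14) = 2 - 2*14 = -26.
(integral K dA)/pi = 2*chi = 2*(-26) = -52

-52


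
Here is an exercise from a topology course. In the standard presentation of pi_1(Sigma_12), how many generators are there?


Standard presentation: pi_1(Sigma_g) = <a_1,b_1,...,a_g,b_g | [a_1,b_1]...[a_g,b_g] = 1>.
Number of generators = 2g = 2*12 = 24

24


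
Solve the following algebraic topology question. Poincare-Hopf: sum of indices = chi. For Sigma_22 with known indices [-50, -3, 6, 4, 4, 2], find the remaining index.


Poincare-Hopf: sum of indices = chi(M).
chi(Sigma_22) = 2 - 2*22 = -42.
Sum of known indices = -37.
x = chi - (sum known) = -42 - (-37) = -5

-5


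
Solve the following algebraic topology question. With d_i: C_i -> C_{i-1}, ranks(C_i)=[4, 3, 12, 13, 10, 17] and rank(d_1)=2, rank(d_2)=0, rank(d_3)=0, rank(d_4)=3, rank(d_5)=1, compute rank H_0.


rank H_k = rank(ker d_k) - rank(im d_{k+1}).
rank(ker d_0) = rank(C_0) - rank(d_0) = 4 - 0 = 4.
rank(im d_{0+1}) = 2.
rank H_0 = 4 - 2 = 2

2


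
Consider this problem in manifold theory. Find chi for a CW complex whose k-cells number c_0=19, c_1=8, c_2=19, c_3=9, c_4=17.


chi = sum_k (-1)^k c_k.
= (-1)^0*19 + (-1)^1*8 + (-1)^2*19 + (-1)^3*9 + (-1)^4*17
= (19) + (-8) + (19) + (-9) + (17)
= 38

38


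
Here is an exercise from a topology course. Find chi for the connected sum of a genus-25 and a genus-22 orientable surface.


chi(Sigma_25) = 2 - 2*25 = -48
chi(Sigma_22) = 2 - 2*22 = -42
For surfaces: chi(A#B) = chi(A) + chi(B) - 2.
chi = -48 + -42 - 2 = -92

-92


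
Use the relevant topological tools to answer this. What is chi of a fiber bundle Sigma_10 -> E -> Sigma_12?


For a fiber bundle F -> E -> B (with CW structure): chi(E) = chi(B) * chi(F).
chi(Sigma_12) = -22, chi(Sigma_10) = -18.
chi(E) = (-22) * (-18) = 396

396


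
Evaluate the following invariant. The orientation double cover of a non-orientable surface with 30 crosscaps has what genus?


chi(N_30) = 2 - 30 = -28.
Double cover: chi(Sigma_g) = 2 * chi(N_30) = 2*(-28) = -56.
2 - 2g = -56, so g = (2 - (-56))/2 = 58/2 = 29

29


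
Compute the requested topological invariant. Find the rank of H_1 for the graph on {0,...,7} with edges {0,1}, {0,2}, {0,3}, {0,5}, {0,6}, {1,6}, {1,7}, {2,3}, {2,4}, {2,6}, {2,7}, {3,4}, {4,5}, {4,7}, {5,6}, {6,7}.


b_1 = E - V + (number of components).
E = 16, V = 8, components = 1.
b_1 = 16 - 8 + 1 = 9

9


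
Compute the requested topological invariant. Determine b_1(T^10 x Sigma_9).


pi_1(A x B) = pi_1(A) x pi_1(B); rank of abelianization = b_1.
b_1(T^10) = 10, b_1(Sigma_9) = 2*9 = 18.
b_1(product) = 10 + 18 = 28

28


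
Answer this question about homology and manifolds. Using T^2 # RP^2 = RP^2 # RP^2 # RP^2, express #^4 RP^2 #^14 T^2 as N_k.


Since a >= 1, the sum is non-orientable; each T^2 can be replaced by RP^2 # RP^2 (since T^2#RP^2 = 3RP^2).
Total crosscaps k = 4 + 2*14 = 32.
Check via chi: chi = 4*1 + 14*0 - (4+14-1)*2 = -30 = 2 - k = -30. Consistent.

32


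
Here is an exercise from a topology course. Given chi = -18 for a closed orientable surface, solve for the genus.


chi = 2 - 2g for closed orientable surfaces.
-18 = 2 - 2g
2g = 2 - (-18) = 20
g = 10

10


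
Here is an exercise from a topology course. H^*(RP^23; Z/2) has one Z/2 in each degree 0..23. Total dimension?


H^k(RP^23; Z/2) = Z/2 for each 0 <= k <= 23.
Total dimension = 23 + 1 = 24

24


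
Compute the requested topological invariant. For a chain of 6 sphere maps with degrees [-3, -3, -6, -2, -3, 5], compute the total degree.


Degree is multiplicative: deg(composition) = product of degrees.
= (-3) * (-3) * (-6) * (-2) * (-3) * (5) = -1620

-1620


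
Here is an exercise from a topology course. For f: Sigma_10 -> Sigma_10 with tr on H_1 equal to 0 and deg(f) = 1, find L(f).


L(f) = tr(f_0*) - tr(f_1*) + tr(f_2*).
= 1 - (0) + (1)
= 2

2


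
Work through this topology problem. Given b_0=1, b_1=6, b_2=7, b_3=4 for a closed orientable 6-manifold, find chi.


By Poincare duality b_k = b_{6-k}, so full Betti numbers: b_0=1, b_1=6, b_2=7, b_3=4, b_4=7, b_5=6, b_6=1.
chi = sum (-1)^k b_k = 0

0


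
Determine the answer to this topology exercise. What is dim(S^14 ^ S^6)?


S^m ^ S^n = S^{m+n}.
k = 14 + 6 = 20

20


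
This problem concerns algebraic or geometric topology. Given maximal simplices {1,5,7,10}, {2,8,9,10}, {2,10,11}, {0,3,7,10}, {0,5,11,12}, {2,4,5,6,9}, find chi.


Enumerate all faces; f-vector: f_0=13, f_1=34, f_2=27, f_3=9, f_4=1.
chi = sum (-1)^k f_k = -2

-2


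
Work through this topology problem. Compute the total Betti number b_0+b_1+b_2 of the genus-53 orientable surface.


For Sigma_53: b_0 = 1, b_1 = 2g = 106, b_2 = 1.
Total = 1 + 106 + 1 = 108

108


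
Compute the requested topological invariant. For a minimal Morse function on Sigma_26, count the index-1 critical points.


A perfect Morse function has m_k = b_k.
For Sigma_26: b_0=1, b_1=2g=52, b_2=1.
Saddles m_1 = 2g = 52

52


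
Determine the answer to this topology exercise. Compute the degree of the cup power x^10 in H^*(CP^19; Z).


|x| = 2 in H^*(CP^n).
|x^10| = 10 * |x| = 10 * 2 = 20

20


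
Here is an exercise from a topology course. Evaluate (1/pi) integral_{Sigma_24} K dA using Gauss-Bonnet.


Gauss-Bonnet: integral K dA = 2*pi*chi(M).
chi(Sigma_24) = 2 - 2*24 = -46.
(integral K dA)/pi = 2*chi = 2*(-46) = -92

-92


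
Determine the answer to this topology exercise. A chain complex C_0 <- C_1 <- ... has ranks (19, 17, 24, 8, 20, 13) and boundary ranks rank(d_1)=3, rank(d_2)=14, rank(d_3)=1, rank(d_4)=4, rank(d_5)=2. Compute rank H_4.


rank H_k = rank(ker d_k) - rank(im d_{k+1}).
rank(ker d_4) = rank(C_4) - rank(d_4) = 20 - 4 = 16.
rank(im d_{4+1}) = 2.
rank H_4 = 16 - 2 = 14

14


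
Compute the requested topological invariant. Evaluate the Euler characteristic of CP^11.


CP^11 has one cell in each even dimension 0, 2, ..., 2*11 (11+1 cells total).
All cells are even-dimensional, so chi = number of cells.
chi = 11 + 1 = 12

12


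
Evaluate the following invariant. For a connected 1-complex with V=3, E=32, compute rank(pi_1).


For a connected graph: rank(pi_1) = b_1 = E - V + 1 = 1 - chi.
chi = V - E = 3 - 32 = -29.
rank = 1 - (-29) = 32 - 3 + 1 = 30

30


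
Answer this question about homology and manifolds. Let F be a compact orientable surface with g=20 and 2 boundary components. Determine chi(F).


For a compact orientable surface with genus g and b boundary components: chi = 2 - 2g - b.
chi = 2 - 2*20 - 2 = 2 - 40 - 2 = -40

-40


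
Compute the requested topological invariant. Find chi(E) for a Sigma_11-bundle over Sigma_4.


For a fiber bundle F -> E -> B (with CW structure): chi(E) = chi(B) * chi(F).
chi(Sigma_4) = -6, chi(Sigma_11) = -20.
chi(E) = (-6) * (-20) = 120

120


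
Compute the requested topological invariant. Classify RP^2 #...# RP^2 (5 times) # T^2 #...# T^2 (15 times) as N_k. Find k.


Since a >= 1, the sum is non-orientable; each T^2 can be replaced by RP^2 # RP^2 (since T^2#RP^2 = 3RP^2).
Total crosscaps k = 5 + 2*15 = 35.
Check via chi: chi = 5*1 + 15*0 - (5+15-1)*2 = -33 = 2 - k = -33. Consistent.

35


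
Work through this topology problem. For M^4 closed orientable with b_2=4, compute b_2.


Poincare duality for closed orientable n-manifolds: b_k = b_{n-k}.
Here n = 4, so b_2 = b_2 = 4

4


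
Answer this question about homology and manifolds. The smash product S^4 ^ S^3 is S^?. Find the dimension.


S^m ^ S^n = S^{m+n}.
k = 4 + 3 = 7

7


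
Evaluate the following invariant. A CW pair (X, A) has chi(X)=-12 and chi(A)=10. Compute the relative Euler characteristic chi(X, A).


Relative Euler characteristic: chi(X, A) = chi(X) - chi(A).
= -12 - (10) = -22

-22


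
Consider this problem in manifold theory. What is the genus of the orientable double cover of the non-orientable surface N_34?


chi(N_34) = 2 - 34 = -32.
Double cover: chi(Sigma_g) = 2 * chi(N_34) = 2*(-32) = -64.
2 - 2g = -64, so g = (2 - (-64))/2 = 66/2 = 33

33


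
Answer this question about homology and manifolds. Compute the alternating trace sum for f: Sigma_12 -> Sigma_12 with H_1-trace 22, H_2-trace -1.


L(f) = tr(f_0*) - tr(f_1*) + tr(f_2*).
= 1 - (22) + (-1)
= -22

-22


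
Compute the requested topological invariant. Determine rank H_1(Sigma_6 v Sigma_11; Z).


For a wedge: H_1(A v B) = H_1(A) + H_1(B).
b_1(Sigma_6) = 12, b_1(Sigma_11) = 22.
b_1 = 12 + 22 = 34

34


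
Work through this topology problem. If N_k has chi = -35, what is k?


chi = 2 - k for closed non-orientable surfaces with k crosscaps.
-35 = 2 - k
k = 2 - (-35) = 37

37


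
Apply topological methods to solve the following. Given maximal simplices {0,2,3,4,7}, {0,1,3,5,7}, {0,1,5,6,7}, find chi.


Enumerate all faces; f-vector: f_0=8, f_1=21, f_2=25, f_3=14, f_4=3.
chi = sum (-1)^k f_k = 1

1


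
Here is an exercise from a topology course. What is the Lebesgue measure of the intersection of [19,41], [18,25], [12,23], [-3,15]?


Intersection = [max(a_i), min(b_i)] = [19, 15].
Since 19 > 15, the intersection is empty.
Length = 0

0


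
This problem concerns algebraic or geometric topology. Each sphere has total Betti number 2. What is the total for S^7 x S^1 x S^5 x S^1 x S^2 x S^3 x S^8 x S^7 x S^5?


Total Betti number is multiplicative under products.
Each S^d (d>=1) has total Betti number 2.
There are 9 sphere factors.
Total = 2^9 = 512

512


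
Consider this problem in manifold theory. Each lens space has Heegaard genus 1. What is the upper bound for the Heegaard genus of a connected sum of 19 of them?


Heegaard genus satisfies g(A#B) <= g(A) + g(B).
Each lens space has g = 1.
Upper bound: 19 * 1 = 19

19


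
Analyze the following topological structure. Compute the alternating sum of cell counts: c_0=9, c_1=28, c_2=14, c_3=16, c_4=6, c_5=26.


chi = sum_k (-1)^k c_k.
= (-1)^0*9 + (-1)^1*28 + (-1)^2*14 + (-1)^3*16 + (-1)^4*6 + (-1)^5*26
= (9) + (-28) + (14) + (-16) + (6) + (-26)
= -41

-41


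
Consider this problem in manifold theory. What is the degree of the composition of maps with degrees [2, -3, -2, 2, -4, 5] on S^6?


Degree is multiplicative: deg(composition) = product of degrees.
= (2) * (-3) * (-2) * (2) * (-4) * (5) = -480

-480


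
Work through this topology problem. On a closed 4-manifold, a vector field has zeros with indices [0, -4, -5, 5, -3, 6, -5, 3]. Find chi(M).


Poincare-Hopf: chi(M) = sum of indices of zeros.
chi = (0) + (-4) + (-5) + (5) + (-3) + (6) + (-5) + (3) = -3

-3


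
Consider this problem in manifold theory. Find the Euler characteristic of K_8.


K_8: V = 8, E = C(8,2) = 28.
chi = V - E = 8 - 28 = -20

-20


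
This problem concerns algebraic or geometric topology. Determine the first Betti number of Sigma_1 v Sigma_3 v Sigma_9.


For a wedge X v Y: reduced H_k(X v Y) = H_k(X) + H_k(Y).
Each Sigma_g contributes b_1 = 2g.
b_1 = 2 + 6 + 18 = 26

26


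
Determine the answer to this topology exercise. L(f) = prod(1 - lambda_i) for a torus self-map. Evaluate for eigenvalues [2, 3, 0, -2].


For a torus self-map: L(f) = det(I - A) where A acts on H_1.
L(f) = (1-2) * (1-3) * (1-0) * (1--2) = -1 * -2 * 1 * 3 = 6

6


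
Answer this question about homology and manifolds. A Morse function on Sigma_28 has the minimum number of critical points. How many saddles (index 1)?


A perfect Morse function has m_k = b_k.
For Sigma_28: b_0=1, b_1=2g=56, b_2=1.
Saddles m_1 = 2g = 56

56


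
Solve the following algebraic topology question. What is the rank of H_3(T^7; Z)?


By the Kunneth formula, b_k(T^n) = C(n,k).
b_3(T^7) = C(7,3).
C(7,3) = 7!/(3!*4!) = 35

35


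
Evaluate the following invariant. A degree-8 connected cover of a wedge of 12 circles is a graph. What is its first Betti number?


Nielsen-Schreier: an index-n subgroup of F_r is free of rank 1 + n(r-1).
Equivalently: chi(cover) = n*chi(base); chi(vee_r S^1) = 1 - 12 = -11.
chi(E) = 8*(-11) = -88; rank = 1 - chi(E) = 1 - (-88) = 89.
rank = 1 + 8*(12-1) = 1 + 88 = 89

89


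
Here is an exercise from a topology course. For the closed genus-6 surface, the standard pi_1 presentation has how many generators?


Standard presentation: pi_1(Sigma_g) = <a_1,b_1,...,a_g,b_g | [a_1,b_1]...[a_g,b_g] = 1>.
Number of generators = 2g = 2*6 = 12

12


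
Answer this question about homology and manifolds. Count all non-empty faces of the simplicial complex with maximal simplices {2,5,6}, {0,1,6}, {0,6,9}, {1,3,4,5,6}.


Each maximal simplex on m vertices has 2^m - 1 nonempty faces.
Take the union (dedupe shared faces).
Total distinct faces = 43

43


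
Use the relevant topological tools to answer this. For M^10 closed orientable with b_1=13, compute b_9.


Poincare duality for closed orientable n-manifolds: b_k = b_{n-k}.
Here n = 10, so b_9 = b_1 = 13

13


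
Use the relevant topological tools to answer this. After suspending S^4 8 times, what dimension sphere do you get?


Each suspension raises dimension by 1: Sigma S^n = S^{n+1}.
Sigma^8 S^4 = S^{4+8} = S^12

12


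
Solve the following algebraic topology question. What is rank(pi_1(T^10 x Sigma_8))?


pi_1(A x B) = pi_1(A) x pi_1(B); rank of abelianization = b_1.
b_1(T^10) = 10, b_1(Sigma_8) = 2*8 = 16.
b_1(product) = 10 + 16 = 26

26


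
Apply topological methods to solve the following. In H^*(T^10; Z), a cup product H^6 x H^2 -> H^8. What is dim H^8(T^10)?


Cup product: H^p x H^q -> H^{p+q}; here p+q = 6+2 = 8.
rank H^k(T^n) = C(n,k).
C(10,8) = 45

45


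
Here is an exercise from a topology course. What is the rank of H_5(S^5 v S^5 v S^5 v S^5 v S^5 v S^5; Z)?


For a wedge of spheres, H_k (k>0) is free on one generator per sphere of dimension k.
Spheres of dimension 5: count = 6.
b_5 = 6

6


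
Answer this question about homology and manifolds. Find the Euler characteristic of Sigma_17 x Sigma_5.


chi(Sigma_17) = 2 - 2*17 = -32
chi(Sigma_5) = 2 - 2*5 = -8
chi(product) = (-32) * (-8) = 256

256


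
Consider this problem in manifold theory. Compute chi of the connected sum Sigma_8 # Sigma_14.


chi(Sigma_8) = 2 - 2*8 = -14
chi(Sigma_14) = 2 - 2*14 = -26
For surfaces: chi(A#B) = chi(A) + chi(B) - 2.
chi = -14 + -26 - 2 = -42

-42


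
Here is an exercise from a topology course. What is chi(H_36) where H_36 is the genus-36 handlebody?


A genus-g handlebody deformation retracts to a wedge of g circles.
chi(vee_g S^1) = 1 - g.
chi(H_36) = 1 - 36 = -35

-35


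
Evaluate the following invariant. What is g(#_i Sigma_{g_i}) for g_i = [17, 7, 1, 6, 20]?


Genus is additive under connected sum of orientable surfaces.
g = 17 + 7 + 1 + 6 + 20 = 51

51


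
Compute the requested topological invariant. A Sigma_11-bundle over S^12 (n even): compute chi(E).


chi(S^12) = 2 (n even), chi(Sigma_11) = 2 - 2*11 = -20.
chi(E) = 2 * (-20) = -40

-40


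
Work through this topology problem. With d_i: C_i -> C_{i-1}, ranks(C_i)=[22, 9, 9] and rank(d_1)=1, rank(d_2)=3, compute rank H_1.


rank H_k = rank(ker d_k) - rank(im d_{k+1}).
rank(ker d_1) = rank(C_1) - rank(d_1) = 9 - 1 = 8.
rank(im d_{1+1}) = 3.
rank H_1 = 8 - 3 = 5

5


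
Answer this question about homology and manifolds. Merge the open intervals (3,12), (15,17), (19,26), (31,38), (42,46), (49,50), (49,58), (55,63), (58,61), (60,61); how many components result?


Sort and merge overlapping open intervals.
Merged: (3,12), (15,17), (19,26), (31,38), (42,46), (49,63).
Number of components = 6

6


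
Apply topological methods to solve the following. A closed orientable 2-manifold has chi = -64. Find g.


chi = 2 - 2g for closed orientable surfaces.
-64 = 2 - 2g
2g = 2 - (-64) = 66
g = 33

33


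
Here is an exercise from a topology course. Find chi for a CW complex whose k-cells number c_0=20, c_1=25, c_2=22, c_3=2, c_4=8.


chi = sum_k (-1)^k c_k.
= (-1)^0*20 + (-1)^1*25 + (-1)^2*22 + (-1)^3*2 + (-1)^4*8
= (20) + (-25) + (22) + (-2) + (8)
= 23

23


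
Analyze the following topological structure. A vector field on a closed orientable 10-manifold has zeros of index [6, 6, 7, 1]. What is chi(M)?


Poincare-Hopf: chi(M) = sum of indices of zeros.
chi = (6) + (6) + (7) + (1) = 20

20


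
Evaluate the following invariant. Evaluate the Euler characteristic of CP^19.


CP^19 has one cell in each even dimension 0, 2, ..., 2*19 (19+1 cells total).
All cells are even-dimensional, so chi = number of cells.
chi = 19 + 1 = 20

20


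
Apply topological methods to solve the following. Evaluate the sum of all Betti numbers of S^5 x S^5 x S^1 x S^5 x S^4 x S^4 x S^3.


Total Betti number is multiplicative under products.
Each S^d (d>=1) has total Betti number 2.
There are 7 sphere factors.
Total = 2^7 = 128

128


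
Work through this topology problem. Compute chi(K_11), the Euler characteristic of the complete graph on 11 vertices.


K_11: V = 11, E = C(11,2) = 55.
chi = V - E = 11 - 55 = -44

-44


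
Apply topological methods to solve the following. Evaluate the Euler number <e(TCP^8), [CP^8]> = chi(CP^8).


For any closed oriented manifold, <e(TM),[M]> = chi(M).
chi(CP^8) = 8+1 = 9

9


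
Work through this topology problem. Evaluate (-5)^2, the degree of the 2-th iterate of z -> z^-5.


deg(f) = -5. Degree is multiplicative: deg(f^2) = (deg f)^2.
deg(f^2) = (-5)^2 = 25

25


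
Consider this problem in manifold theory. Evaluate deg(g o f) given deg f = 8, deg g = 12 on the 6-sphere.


Degree is multiplicative under composition: deg(g o f) = deg(g) * deg(f).
= 12 * 8 = 96

96


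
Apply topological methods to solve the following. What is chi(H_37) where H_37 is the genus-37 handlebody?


A genus-g handlebody deformation retracts to a wedge of g circles.
chi(vee_g S^1) = 1 - g.
chi(H_37) = 1 - 37 = -36

-36


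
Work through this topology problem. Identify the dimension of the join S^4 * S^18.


Join of spheres: S^m * S^n = S^{m+n+1}.
dim = 4 + 18 + 1 = 23

23


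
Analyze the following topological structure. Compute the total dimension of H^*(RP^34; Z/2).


H^k(RP^34; Z/2) = Z/2 for each 0 <= k <= 34.
Total dimension = 34 + 1 = 35

35


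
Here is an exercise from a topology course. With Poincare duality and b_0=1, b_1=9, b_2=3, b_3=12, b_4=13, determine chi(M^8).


By Poincare duality b_k = b_{8-k}, so full Betti numbers: b_0=1, b_1=9, b_2=3, b_3=12, b_4=13, b_5=12, b_6=3, b_7=9, b_8=1.
chi = sum (-1)^k b_k = -21

-21


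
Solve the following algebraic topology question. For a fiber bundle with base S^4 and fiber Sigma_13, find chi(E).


chi(S^4) = 2 (n even), chi(Sigma_13) = 2 - 2*13 = -24.
chi(E) = 2 * (-24) = -48

-48


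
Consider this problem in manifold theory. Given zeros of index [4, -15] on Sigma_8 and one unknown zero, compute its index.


Poincare-Hopf: sum of indices = chi(M).
chi(Sigma_8) = 2 - 2*8 = -14.
Sum of known indices = -11.
x = chi - (sum known) = -14 - (-11) = -3

-3


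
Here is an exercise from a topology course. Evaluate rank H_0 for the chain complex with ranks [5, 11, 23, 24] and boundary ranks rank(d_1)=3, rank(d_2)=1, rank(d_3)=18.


rank H_k = rank(ker d_k) - rank(im d_{k+1}).
rank(ker d_0) = rank(C_0) - rank(d_0) = 5 - 0 = 5.
rank(im d_{0+1}) = 3.
rank H_0 = 5 - 3 = 2

2


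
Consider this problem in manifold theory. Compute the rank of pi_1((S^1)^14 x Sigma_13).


pi_1(A x B) = pi_1(A) x pi_1(B); rank of abelianization = b_1.
b_1(T^14) = 14, b_1(Sigma_13) = 2*13 = 26.
b_1(product) = 14 + 26 = 40

40


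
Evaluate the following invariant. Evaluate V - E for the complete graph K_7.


K_7: V = 7, E = C(7,2) = 21.
chi = V - E = 7 - 21 = -14

-14


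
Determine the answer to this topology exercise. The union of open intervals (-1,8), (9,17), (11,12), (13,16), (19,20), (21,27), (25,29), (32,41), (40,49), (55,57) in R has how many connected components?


Sort and merge overlapping open intervals.
Merged: (-1,8), (9,17), (19,20), (21,29), (32,49), (55,57).
Number of components = 6

6


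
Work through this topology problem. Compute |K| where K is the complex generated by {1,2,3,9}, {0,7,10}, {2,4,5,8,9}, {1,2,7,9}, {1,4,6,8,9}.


Each maximal simplex on m vertices has 2^m - 1 nonempty faces.
Take the union (dedupe shared faces).
Total distinct faces = 79

79


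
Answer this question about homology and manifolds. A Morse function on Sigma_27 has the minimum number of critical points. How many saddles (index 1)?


A perfect Morse function has m_k = b_k.
For Sigma_27: b_0=1, b_1=2g=54, b_2=1.
Saddles m_1 = 2g = 54

54


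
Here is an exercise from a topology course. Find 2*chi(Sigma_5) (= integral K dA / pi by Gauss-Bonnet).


Gauss-Bonnet: integral K dA = 2*pi*chi(M).
chi(Sigma_5) = 2 - 2*5 = -8.
(integral K dA)/pi = 2*chi = 2*(-8) = -16

-16


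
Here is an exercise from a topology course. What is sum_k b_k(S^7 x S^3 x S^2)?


Total Betti number is multiplicative under products.
Each S^d (d>=1) has total Betti number 2.
There are 3 sphere factors.
Total = 2^3 = 8

8


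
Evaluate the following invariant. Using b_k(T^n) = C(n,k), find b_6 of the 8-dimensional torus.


By the Kunneth formula, b_k(T^n) = C(n,k).
b_6(T^8) = C(8,6).
C(8,6) = 8!/(6!*2!) = 28

28


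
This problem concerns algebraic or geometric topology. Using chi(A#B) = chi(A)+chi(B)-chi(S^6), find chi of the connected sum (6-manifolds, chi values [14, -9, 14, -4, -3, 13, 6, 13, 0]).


For n-manifolds: chi(A#B) = chi(A) + chi(B) - chi(S^6).
chi(S^6) = 1 + (-1)^6 = 2.
chi(#) = (sum chi_i) - (9-1)*chi(S^6) = 44 - 8*2 = 28

28


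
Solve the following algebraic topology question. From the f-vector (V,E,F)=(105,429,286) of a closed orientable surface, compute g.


chi = V - E + F = 105 - 429 + 286 = -38
For orientable closed surface: chi = 2 - 2g, so g = (2 - chi)/2.
g = (2 - (-38)) / 2 = 40 / 2 = 20

20


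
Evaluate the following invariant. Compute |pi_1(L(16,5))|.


pi_1(L(p,q)) = Z/pZ for any q coprime to p.
|pi_1(L(16,5))| = 16

16


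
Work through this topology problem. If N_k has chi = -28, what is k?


chi = 2 - k for closed non-orientable surfaces with k crosscaps.
-28 = 2 - k
k = 2 - (-28) = 30

30


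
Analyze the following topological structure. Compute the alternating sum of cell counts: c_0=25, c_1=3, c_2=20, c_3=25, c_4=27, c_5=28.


chi = sum_k (-1)^k c_k.
= (-1)^0*25 + (-1)^1*3 + (-1)^2*20 + (-1)^3*25 + (-1)^4*27 + (-1)^5*28
= (25) + (-3) + (20) + (-25) + (27) + (-28)
= 16

16


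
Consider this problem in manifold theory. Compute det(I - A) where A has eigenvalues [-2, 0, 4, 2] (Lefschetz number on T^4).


For a torus self-map: L(f) = det(I - A) where A acts on H_1.
L(f) = (1--2) * (1-0) * (1-4) * (1-2) = 3 * 1 * -3 * -1 = 9

9


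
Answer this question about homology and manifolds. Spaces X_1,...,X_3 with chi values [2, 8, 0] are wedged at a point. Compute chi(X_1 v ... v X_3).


chi(A v B) = chi(A) + chi(B) - 1 (one point identified).
For 3 spaces: chi = (sum chi_i) - (3 - 1).
sum = 10; chi = 10 - 2 = 8

8


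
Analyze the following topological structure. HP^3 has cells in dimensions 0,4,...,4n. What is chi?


HP^3 has one cell in each dimension 0, 4, ..., 4*3 (3+1 cells, all even-dim).
chi = 3 + 1 = 4

4


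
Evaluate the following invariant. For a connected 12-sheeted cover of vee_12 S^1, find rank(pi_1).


Nielsen-Schreier: an index-n subgroup of F_r is free of rank 1 + n(r-1).
Equivalently: chi(cover) = n*chi(base); chi(vee_r S^1) = 1 - 12 = -11.
chi(E) = 12*(-11) = -132; rank = 1 - chi(E) = 1 - (-132) = 133.
rank = 1 + 12*(12-1) = 1 + 132 = 133

133


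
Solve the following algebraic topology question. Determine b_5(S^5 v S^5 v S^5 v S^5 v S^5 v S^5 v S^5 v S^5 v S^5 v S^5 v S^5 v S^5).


For a wedge of spheres, H_k (k>0) is free on one generator per sphere of dimension k.
Spheres of dimension 5: count = 12.
b_5 = 12

12


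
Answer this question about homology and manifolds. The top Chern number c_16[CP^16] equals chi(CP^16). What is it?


For any closed oriented manifold, <e(TM),[M]> = chi(M).
chi(CP^16) = 16+1 = 17

17


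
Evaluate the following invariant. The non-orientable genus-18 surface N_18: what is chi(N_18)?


For a non-orientable closed surface with k crosscaps: chi = 2 - k.
Here k = 18.
chi = 2 - 18 = -16

-16


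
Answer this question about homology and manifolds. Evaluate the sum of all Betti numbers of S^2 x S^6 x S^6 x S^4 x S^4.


Total Betti number is multiplicative under products.
Each S^d (d>=1) has total Betti number 2.
There are 5 sphere factors.
Total = 2^5 = 32

32


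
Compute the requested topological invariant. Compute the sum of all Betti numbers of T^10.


b_k(T^10) = C(10,k), so the sum over k is sum_k C(10,k) = 2^10.
Total = 2^10 = 1024

1024


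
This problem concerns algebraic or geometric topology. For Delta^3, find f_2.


Delta^3 has 3+1 vertices. A 2-face is a choice of 2+1 vertices.
f_2 = C(3+1, 2+1) = C(4,3) = 4

4


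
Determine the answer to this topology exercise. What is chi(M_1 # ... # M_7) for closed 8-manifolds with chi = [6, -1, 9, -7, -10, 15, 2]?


For n-manifolds: chi(A#B) = chi(A) + chi(B) - chi(S^8).
chi(S^8) = 1 + (-1)^8 = 2.
chi(#) = (sum chi_i) - (7-1)*chi(S^8) = 14 - 6*2 = 2

2


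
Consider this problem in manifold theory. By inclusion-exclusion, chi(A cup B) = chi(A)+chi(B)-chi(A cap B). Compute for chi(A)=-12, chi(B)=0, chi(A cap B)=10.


chi(A cup B) = chi(A) + chi(B) - chi(A cap B)
= -12 + (0) - (10)
= -22

-22


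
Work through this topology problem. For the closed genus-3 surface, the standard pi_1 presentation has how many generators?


Standard presentation: pi_1(Sigma_g) = <a_1,b_1,...,a_g,b_g | [a_1,b_1]...[a_g,b_g] = 1>.
Number of generators = 2g = 2*3 = 6

6


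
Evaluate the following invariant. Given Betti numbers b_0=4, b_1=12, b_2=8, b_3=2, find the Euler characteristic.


chi = sum_k (-1)^k b_k.
= (4) + (-12) + (8) + (-2)
= -2

-2


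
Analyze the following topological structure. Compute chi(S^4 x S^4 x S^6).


chi is multiplicative: chi(X x Y) = chi(X) chi(Y).
Each even-dim sphere has chi = 2. There are 3 factors.
chi = 2^3 = 8

8


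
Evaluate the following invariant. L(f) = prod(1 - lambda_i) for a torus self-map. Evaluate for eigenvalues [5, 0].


For a torus self-map: L(f) = det(I - A) where A acts on H_1.
L(f) = (1-5) * (1-0) = -4 * 1 = -4

-4


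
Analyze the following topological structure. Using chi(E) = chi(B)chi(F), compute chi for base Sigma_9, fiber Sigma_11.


For a fiber bundle F -> E -> B (with CW structure): chi(E) = chi(B) * chi(F).
chi(Sigma_9) = -16, chi(Sigma_11) = -20.
chi(E) = (-16) * (-20) = 320

320


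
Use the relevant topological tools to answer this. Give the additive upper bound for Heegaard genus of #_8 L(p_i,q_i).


Heegaard genus satisfies g(A#B) <= g(A) + g(B).
Each lens space has g = 1.
Upper bound: 8 * 1 = 8

8


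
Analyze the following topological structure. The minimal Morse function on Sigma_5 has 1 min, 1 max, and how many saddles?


A perfect Morse function has m_k = b_k.
For Sigma_5: b_0=1, b_1=2g=10, b_2=1.
Saddles m_1 = 2g = 10

10


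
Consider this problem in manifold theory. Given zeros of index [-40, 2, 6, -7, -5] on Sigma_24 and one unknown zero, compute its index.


Poincare-Hopf: sum of indices = chi(M).
chi(Sigma_24) = 2 - 2*24 = -46.
Sum of known indices = -44.
x = chi - (sum known) = -46 - (-44) = -2

-2


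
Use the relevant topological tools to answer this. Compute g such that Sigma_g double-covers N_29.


chi(N_29) = 2 - 29 = -27.
Double cover: chi(Sigma_g) = 2 * chi(N_29) = 2*(-27) = -54.
2 - 2g = -54, so g = (2 - (-54))/2 = 56/2 = 28

28


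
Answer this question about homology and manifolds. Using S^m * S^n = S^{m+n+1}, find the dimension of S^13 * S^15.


Join of spheres: S^m * S^n = S^{m+n+1}.
dim = 13 + 15 + 1 = 29

29


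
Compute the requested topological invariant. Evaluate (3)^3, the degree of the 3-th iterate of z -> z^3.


deg(f) = 3. Degree is multiplicative: deg(f^3) = (deg f)^3.
deg(f^3) = (3)^3 = 27

27


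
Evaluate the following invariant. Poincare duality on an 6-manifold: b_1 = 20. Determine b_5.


Poincare duality for closed orientable n-manifolds: b_k = b_{n-k}.
Here n = 6, so b_5 = b_1 = 20

20


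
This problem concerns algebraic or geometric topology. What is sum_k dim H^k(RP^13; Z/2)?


H^k(RP^13; Z/2) = Z/2 for each 0 <= k <= 13.
Total dimension = 13 + 1 = 14

14


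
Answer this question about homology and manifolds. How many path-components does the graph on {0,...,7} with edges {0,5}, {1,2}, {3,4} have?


Run DFS/union-find over 8 vertices.
V = 8, E = 3.
Number of components = 5

5


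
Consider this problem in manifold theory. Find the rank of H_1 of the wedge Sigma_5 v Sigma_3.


For a wedge: H_1(A v B) = H_1(A) + H_1(B).
b_1(Sigma_5) = 10, b_1(Sigma_3) = 6.
b_1 = 10 + 6 = 16

16


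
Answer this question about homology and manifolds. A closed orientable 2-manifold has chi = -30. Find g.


chi = 2 - 2g for closed orientable surfaces.
-30 = 2 - 2g
2g = 2 - (-30) = 32
g = 16

16


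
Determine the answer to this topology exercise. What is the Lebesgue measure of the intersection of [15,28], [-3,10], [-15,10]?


Intersection = [max(a_i), min(b_i)] = [15, 10].
Since 15 > 10, the intersection is empty.
Length = 0

0


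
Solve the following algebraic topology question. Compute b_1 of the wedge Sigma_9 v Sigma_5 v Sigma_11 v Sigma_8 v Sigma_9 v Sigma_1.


For a wedge X v Y: reduced H_k(X v Y) = H_k(X) + H_k(Y).
Each Sigma_g contributes b_1 = 2g.
b_1 = 18 + 10 + 22 + 16 + 18 + 2 = 86

86


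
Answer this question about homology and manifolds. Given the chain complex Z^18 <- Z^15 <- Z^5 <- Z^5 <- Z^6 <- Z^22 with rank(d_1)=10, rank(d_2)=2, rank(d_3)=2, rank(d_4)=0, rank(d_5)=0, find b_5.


rank H_k = rank(ker d_k) - rank(im d_{k+1}).
rank(ker d_5) = rank(C_5) - rank(d_5) = 22 - 0 = 22.
rank(im d_{5+1}) = 0.
rank H_5 = 22 - 0 = 22

22


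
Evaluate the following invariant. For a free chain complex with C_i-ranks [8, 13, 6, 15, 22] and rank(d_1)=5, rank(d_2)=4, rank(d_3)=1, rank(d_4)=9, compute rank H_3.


rank H_k = rank(ker d_k) - rank(im d_{k+1}).
rank(ker d_3) = rank(C_3) - rank(d_3) = 15 - 1 = 14.
rank(im d_{3+1}) = 9.
rank H_3 = 14 - 9 = 5

5


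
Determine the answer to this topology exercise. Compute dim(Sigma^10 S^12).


Each suspension raises dimension by 1: Sigma S^n = S^{n+1}.
Sigma^10 S^12 = S^{12+10} = S^22

22


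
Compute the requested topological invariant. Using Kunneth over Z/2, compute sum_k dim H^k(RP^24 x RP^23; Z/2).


dim H^*(RP^n; Z/2) = n+1 (one Z/2 in each degree 0..n).
Total Betti number is multiplicative.
Total = (24+1) * (23+1) = 25 * 24 = 600

600


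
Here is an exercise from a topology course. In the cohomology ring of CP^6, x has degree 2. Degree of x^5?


|x| = 2 in H^*(CP^n).
|x^5| = 5 * |x| = 5 * 2 = 10

10


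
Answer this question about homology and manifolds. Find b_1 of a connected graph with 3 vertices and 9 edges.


For a connected graph: rank(pi_1) = b_1 = E - V + 1 = 1 - chi.
chi = V - E = 3 - 9 = -6.
rank = 1 - (-6) = 9 - 3 + 1 = 7

7


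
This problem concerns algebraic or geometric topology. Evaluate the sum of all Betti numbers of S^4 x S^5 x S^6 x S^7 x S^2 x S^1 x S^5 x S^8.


Total Betti number is multiplicative under products.
Each S^d (d>=1) has total Betti number 2.
There are 8 sphere factors.
Total = 2^8 = 256

256


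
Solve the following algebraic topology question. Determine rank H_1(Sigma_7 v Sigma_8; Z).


For a wedge: H_1(A v B) = H_1(A) + H_1(B).
b_1(Sigma_7) = 14, b_1(Sigma_8) = 16.
b_1 = 14 + 16 = 30

30


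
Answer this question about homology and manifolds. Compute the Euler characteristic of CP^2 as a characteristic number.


For any closed oriented manifold, <e(TM),[M]> = chi(M).
chi(CP^2) = 2+1 = 3

3


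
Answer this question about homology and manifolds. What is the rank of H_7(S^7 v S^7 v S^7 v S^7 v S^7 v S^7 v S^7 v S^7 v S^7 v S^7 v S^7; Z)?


For a wedge of spheres, H_k (k>0) is free on one generator per sphere of dimension k.
Spheres of dimension 7: count = 11.
b_7 = 11

11


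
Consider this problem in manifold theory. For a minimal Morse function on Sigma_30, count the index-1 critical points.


A perfect Morse function has m_k = b_k.
For Sigma_30: b_0=1, b_1=2g=60, b_2=1.
Saddles m_1 = 2g = 60

60


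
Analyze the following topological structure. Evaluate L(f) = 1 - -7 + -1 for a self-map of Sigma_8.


L(f) = tr(f_0*) - tr(f_1*) + tr(f_2*).
= 1 - (-7) + (-1)
= 7

7


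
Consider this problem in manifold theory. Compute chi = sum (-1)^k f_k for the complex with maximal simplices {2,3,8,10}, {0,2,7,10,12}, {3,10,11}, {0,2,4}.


Enumerate all faces; f-vector: f_0=9, f_1=19, f_2=16, f_3=6, f_4=1.
chi = sum (-1)^k f_k = 1

1


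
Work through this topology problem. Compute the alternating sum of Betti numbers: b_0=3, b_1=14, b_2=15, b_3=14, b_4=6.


chi = sum_k (-1)^k b_k.
= (3) + (-14) + (15) + (-14) + (6)
= -4

-4
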